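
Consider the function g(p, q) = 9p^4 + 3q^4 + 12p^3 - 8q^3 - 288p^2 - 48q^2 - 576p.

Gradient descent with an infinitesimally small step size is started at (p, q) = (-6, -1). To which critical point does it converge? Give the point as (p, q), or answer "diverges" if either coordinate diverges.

g is separable, so gradient descent decouples: p follows -∂g/∂p, q follows -∂g/∂q.
∂g/∂p = 36(p - 4)(p + 1)(p + 4); at p=-6 this is -3600, so p increases.
∂g/∂q = 12q(q - 4)(q + 2); at q=-1 this is 60, so q decreases.
p converges to its nearest critical value -4 (a local min of the p-part); q converges to -2. The iterate converges to (-4, -2).

(-4, -2)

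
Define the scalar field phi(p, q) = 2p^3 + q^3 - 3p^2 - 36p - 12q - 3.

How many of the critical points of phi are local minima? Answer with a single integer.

1

phi separates as a function of p plus a function of q, so ∇phi=0 decouples.
∂phi/∂p = 6(p - 3)(p + 2) = 0 at p ∈ {-2, 3}; ∂phi/∂q = 3(q - 2)(q + 2) = 0 at q ∈ {-2, 2}.
The Hessian is diagonal: diag(phi_pp, phi_qq). Second derivatives: phi_pp(-2)=-30, phi_pp(3)=30; phi_qq(-2)=-12, phi_qq(2)=12.
Local minima occur where both diagonal entries positive: (3, 2). Count: 1.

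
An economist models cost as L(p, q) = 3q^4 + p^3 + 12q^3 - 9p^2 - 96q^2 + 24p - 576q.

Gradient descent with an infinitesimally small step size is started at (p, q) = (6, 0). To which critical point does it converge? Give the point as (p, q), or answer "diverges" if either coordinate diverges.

L is separable, so gradient descent decouples: p follows -∂L/∂p, q follows -∂L/∂q.
∂L/∂p = 3(p - 4)(p - 2); at p=6 this is 24, so p decreases.
∂L/∂q = 12(q - 4)(q + 3)(q + 4); at q=0 this is -576, so q increases.
p converges to its nearest critical value 4 (a local min of the p-part); q converges to 4. The iterate converges to (4, 4).

(4, 4)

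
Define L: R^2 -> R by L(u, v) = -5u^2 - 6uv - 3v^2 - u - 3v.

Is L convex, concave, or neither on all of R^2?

L is quadratic, so its Hessian is the constant matrix H = [[-10, -6], [-6, -6]].
det(H) = 24, tr(H) = -16.
det(H) > 0 and tr(H) < 0, so H is negative definite everywhere: concave.

concave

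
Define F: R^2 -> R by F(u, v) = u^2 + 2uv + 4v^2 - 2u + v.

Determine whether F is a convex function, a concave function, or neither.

F is quadratic, so its Hessian is the constant matrix H = [[2, 2], [2, 8]].
det(H) = 12, tr(H) = 10.
det(H) > 0 and tr(H) > 0, so H is positive definite everywhere: convex.

convex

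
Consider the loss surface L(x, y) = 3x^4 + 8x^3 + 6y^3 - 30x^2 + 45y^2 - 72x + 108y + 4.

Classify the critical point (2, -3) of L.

The mixed partial ∂²L/∂x∂y is 0, so the Hessian at any point is diag(L_xx, L_yy) = diag(12(3x^2 + 4x - 5), 18(2y + 5)).
At (2, -3): H = diag(180, -18).
The eigenvalues have opposite signs, so H is indefinite: a saddle point.

saddle point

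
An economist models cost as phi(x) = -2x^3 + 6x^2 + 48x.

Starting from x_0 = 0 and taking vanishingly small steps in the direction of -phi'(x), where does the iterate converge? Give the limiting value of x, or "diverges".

phi'(x) = -6(x - 4)(x + 2), so phi'(0) = 48.
Gradient descent moves in the -phi' direction, i.e. x is decreasing.
The nearest critical point in that direction is x = -2, where phi'' = 36 > 0 (a local minimum). The iterate converges there.

-2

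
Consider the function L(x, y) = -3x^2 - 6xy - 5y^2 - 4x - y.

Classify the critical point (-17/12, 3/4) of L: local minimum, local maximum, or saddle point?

local maximum

The Hessian of L is constant: H = [[-6, -6], [-6, -10]].
det(H) = (-6)·(-10) − (-6)² = 24.
det(H) > 0 and tr(H) = -16 < 0, so H is negative definite and the point is a local maximum.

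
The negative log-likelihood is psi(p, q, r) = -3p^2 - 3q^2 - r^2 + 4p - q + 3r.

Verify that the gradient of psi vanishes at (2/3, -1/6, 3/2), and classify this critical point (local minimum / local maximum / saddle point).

local maximum

∇psi = (-6p + 4, -6q - 1, -2r + 3); substituting (2/3, -1/6, 3/2) gives ∇psi = (0, 0, 0), so (2/3, -1/6, 3/2) is indeed a critical point.
The Hessian is constant: H = [[-6, 0, 0], [0, -6, 0], [0, 0, -2]].
Leading principal minors: Δ₁ = -6, Δ₂ = 36, Δ₃ = -72.
The minors alternate sign starting negative (−, +, −), so H is negative definite: a local maximum.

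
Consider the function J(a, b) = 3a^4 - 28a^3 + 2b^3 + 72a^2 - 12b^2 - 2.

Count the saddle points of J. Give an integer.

J separates as a function of a plus a function of b, so ∇J=0 decouples.
∂J/∂a = 12a(a - 4)(a - 3) = 0 at a ∈ {0, 3, 4}; ∂J/∂b = 6b(b - 4) = 0 at b ∈ {0, 4}.
The Hessian is diagonal: diag(J_aa, J_bb). Second derivatives: J_aa(0)=144, J_aa(3)=-36, J_aa(4)=48; J_bb(0)=-24, J_bb(4)=24.
Saddle points occur where the two diagonal entries have opposite signs: (0, 0), (3, 4), (4, 0). Count: 3.

3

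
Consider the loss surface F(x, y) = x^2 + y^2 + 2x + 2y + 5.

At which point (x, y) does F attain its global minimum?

(-1, -1)

F(x,y) separates as P(x) + Q(y) + 5, so its minimum is min P + min Q + 5.
P'(x) = 2x + 2 vanishes at x ∈ {-1}; Q'(y) = 2y + 2 vanishes at y ∈ {-1}.
Local minima of P (where P''>0): P(-1)=-1. Local minima of Q: Q(-1)=-1.
So the global minimum of F is P(-1) + Q(-1) + 5 = -1 − 1 + 5 = 3, attained at (-1, -1).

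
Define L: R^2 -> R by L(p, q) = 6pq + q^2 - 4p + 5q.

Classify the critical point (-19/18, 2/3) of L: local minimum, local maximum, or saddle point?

saddle point

The Hessian of L is constant: H = [[0, 6], [6, 2]].
det(H) = 0·2 − 6² = -36.
Since det(H) < 0, H is indefinite and the critical point is a saddle point.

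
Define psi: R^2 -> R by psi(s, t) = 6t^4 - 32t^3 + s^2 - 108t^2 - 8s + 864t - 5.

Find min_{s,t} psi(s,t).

-2235

psi(s,t) separates as P(s) + Q(t) − 5, so its minimum is min P + min Q − 5.
P'(s) = 2s - 8 vanishes at s ∈ {4}; Q'(t) = 24(t - 4)(t - 3)(t + 3) vanishes at t ∈ {-3, 3, 4}.
Local minima of P (where P''>0): P(4)=-16. Local minima of Q: Q(-3)=-2214, Q(4)=1216.
So the global minimum of psi is P(4) + Q(-3) − 5 = -16 − 2214 − 5 = -2235, attained at (4, -3).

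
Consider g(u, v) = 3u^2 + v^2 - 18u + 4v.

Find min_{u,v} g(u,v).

g(u,v) separates as P(u) + Q(v), so its minimum is min P + min Q.
P'(u) = 6u - 18 vanishes at u ∈ {3}; Q'(v) = 2v + 4 vanishes at v ∈ {-2}.
Local minima of P (where P''>0): P(3)=-27. Local minima of Q: Q(-2)=-4.
So the global minimum of g is P(3) + Q(-2) = -27 − 4 = -31, attained at (3, -2).

-31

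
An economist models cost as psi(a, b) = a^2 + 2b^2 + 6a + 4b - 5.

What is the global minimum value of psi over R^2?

-16

psi(a,b) separates as P(a) + Q(b) − 5, so its minimum is min P + min Q − 5.
P'(a) = 2a + 6 vanishes at a ∈ {-3}; Q'(b) = 4b + 4 vanishes at b ∈ {-1}.
Local minima of P (where P''>0): P(-3)=-9. Local minima of Q: Q(-1)=-2.
So the global minimum of psi is P(-3) + Q(-1) − 5 = -9 − 2 − 5 = -16, attained at (-3, -1).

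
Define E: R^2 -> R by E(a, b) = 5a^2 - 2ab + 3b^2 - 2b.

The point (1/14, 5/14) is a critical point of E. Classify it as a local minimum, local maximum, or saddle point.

The Hessian of E is constant: H = [[10, -2], [-2, 6]].
det(H) = 10·6 − (-2)² = 56.
det(H) > 0 and tr(H) = 16 > 0, so H is positive definite and the point is a local minimum.

local minimum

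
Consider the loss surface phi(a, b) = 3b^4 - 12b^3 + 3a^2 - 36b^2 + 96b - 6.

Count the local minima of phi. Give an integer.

2

phi separates as a function of a plus a function of b, so ∇phi=0 decouples.
∂phi/∂a = 6a = 0 at a ∈ {0}; ∂phi/∂b = 12(b - 4)(b - 1)(b + 2) = 0 at b ∈ {-2, 1, 4}.
The Hessian is diagonal: diag(phi_aa, phi_bb). Second derivatives: phi_aa(0)=6; phi_bb(-2)=216, phi_bb(1)=-108, phi_bb(4)=216.
Local minima occur where both diagonal entries positive: (0, -2), (0, 4). Count: 2.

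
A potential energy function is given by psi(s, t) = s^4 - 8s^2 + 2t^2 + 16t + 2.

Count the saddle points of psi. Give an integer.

1

psi separates as a function of s plus a function of t, so ∇psi=0 decouples.
∂psi/∂s = 4s(s - 2)(s + 2) = 0 at s ∈ {-2, 0, 2}; ∂psi/∂t = 4(t + 4) = 0 at t ∈ {-4}.
The Hessian is diagonal: diag(psi_ss, psi_tt). Second derivatives: psi_ss(-2)=32, psi_ss(0)=-16, psi_ss(2)=32; psi_tt(-4)=4.
Saddle points occur where the two diagonal entries have opposite signs: (0, -4). Count: 1.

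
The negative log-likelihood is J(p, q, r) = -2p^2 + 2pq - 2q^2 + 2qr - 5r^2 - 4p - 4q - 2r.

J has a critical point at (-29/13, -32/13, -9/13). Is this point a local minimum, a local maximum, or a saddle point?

local maximum

The Hessian is constant: H = [[-4, 2, 0], [2, -4, 2], [0, 2, -10]].
Leading principal minors: Δ₁ = -4, Δ₂ = 12, Δ₃ = -104.
The minors alternate sign starting negative (−, +, −), so H is negative definite: a local maximum.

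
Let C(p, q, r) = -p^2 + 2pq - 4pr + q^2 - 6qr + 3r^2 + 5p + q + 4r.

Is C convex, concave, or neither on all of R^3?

C is quadratic, so its Hessian is the constant matrix H = [[-2, 2, -4], [2, 2, -6], [-4, -6, 6]].
Leading principal minors: -2, -8, 88.
Neither pattern holds ⇒ H is indefinite ⇒ neither convex nor concave.

neither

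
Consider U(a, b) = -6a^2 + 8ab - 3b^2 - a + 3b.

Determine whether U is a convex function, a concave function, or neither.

U is quadratic, so its Hessian is the constant matrix H = [[-12, 8], [8, -6]].
det(H) = 8, tr(H) = -18.
det(H) > 0 and tr(H) < 0, so H is negative definite everywhere: concave.

concave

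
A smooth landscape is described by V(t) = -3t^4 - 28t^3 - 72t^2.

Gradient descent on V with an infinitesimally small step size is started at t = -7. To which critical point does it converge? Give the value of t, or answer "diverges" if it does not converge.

diverges

V'(t) = -12t(t + 3)(t + 4), so V'(-7) = 1008.
Gradient descent moves in the -V' direction, i.e. t is decreasing.
There is no critical point below t=-7, and V' keeps the same sign, so the iterate runs off to −∞.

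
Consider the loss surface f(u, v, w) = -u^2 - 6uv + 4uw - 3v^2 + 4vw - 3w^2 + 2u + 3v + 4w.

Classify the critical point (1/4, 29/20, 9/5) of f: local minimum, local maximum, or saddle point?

The Hessian is constant: H = [[-2, -6, 4], [-6, -6, 4], [4, 4, -6]].
Leading principal minors: Δ₁ = -2, Δ₂ = -24, Δ₃ = 80.
The minors fit neither the all-positive nor the alternating-sign pattern, so H is indefinite: a saddle point.

saddle point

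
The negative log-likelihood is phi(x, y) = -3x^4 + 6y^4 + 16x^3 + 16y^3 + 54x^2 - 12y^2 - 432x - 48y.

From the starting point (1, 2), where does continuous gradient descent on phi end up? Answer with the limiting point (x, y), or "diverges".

(3, 1)

phi is separable, so gradient descent decouples: x follows -∂phi/∂x, y follows -∂phi/∂y.
∂phi/∂x = -12(x - 4)(x - 3)(x + 3); at x=1 this is -288, so x increases.
∂phi/∂y = 24(y - 1)(y + 1)(y + 2); at y=2 this is 288, so y decreases.
x converges to its nearest critical value 3 (a local min of the x-part); y converges to 1. The iterate converges to (3, 1).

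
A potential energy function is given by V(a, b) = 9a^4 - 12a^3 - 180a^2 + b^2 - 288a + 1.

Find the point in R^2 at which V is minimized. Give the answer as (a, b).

(4, 0)

V(a,b) separates as P(a) + Q(b) + 1, so its minimum is min P + min Q + 1.
P'(a) = 36(a - 4)(a + 1)(a + 2) vanishes at a ∈ {-2, -1, 4}; Q'(b) = 2b vanishes at b ∈ {0}.
Local minima of P (where P''>0): P(-2)=96, P(4)=-2496. Local minima of Q: Q(0)=0.
So the global minimum of V is P(4) + Q(0) + 1 = -2496 + 0 + 1 = -2495, attained at (4, 0).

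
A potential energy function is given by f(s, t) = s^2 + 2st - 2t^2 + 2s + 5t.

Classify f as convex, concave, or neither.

f is quadratic, so its Hessian is the constant matrix H = [[2, 2], [2, -4]].
det(H) = -12, tr(H) = -2.
det(H) < 0, so H is indefinite: neither convex nor concave.

neither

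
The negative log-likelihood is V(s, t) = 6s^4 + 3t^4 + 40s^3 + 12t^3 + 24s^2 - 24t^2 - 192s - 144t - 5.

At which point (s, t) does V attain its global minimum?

(1, 2)

V(s,t) separates as P(s) + Q(t) − 5, so its minimum is min P + min Q − 5.
P'(s) = 24(s - 1)(s + 2)(s + 4) vanishes at s ∈ {-4, -2, 1}; Q'(t) = 12(t - 2)(t + 2)(t + 3) vanishes at t ∈ {-3, -2, 2}.
Local minima of P (where P''>0): P(-4)=128, P(1)=-122. Local minima of Q: Q(-3)=135, Q(2)=-240.
So the global minimum of V is P(1) + Q(2) − 5 = -122 − 240 − 5 = -367, attained at (1, 2).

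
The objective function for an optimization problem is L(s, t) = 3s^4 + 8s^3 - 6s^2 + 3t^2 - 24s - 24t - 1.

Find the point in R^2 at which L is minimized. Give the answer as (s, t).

(1, 4)

L(s,t) separates as P(s) + Q(t) − 1, so its minimum is min P + min Q − 1.
P'(s) = 12(s - 1)(s + 1)(s + 2) vanishes at s ∈ {-2, -1, 1}; Q'(t) = 6(t - 4) vanishes at t ∈ {4}.
Local minima of P (where P''>0): P(-2)=8, P(1)=-19. Local minima of Q: Q(4)=-48.
So the global minimum of L is P(1) + Q(4) − 1 = -19 − 48 − 1 = -68, attained at (1, 4).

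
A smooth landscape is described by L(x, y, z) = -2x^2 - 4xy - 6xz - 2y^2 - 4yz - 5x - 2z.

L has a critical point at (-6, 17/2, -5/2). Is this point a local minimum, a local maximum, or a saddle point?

saddle point

The Hessian is constant: H = [[-4, -4, -6], [-4, -4, -4], [-6, -4, 0]].
Leading principal minors: Δ₁ = -4, Δ₂ = 0, Δ₃ = 16.
The minors fit neither the all-positive nor the alternating-sign pattern, so H is indefinite: a saddle point.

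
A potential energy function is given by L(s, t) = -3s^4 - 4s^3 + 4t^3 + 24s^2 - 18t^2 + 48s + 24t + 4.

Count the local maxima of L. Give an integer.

L separates as a function of s plus a function of t, so ∇L=0 decouples.
∂L/∂s = -12(s - 2)(s + 1)(s + 2) = 0 at s ∈ {-2, -1, 2}; ∂L/∂t = 12(t - 2)(t - 1) = 0 at t ∈ {1, 2}.
The Hessian is diagonal: diag(L_ss, L_tt). Second derivatives: L_ss(-2)=-48, L_ss(-1)=36, L_ss(2)=-144; L_tt(1)=-12, L_tt(2)=12.
Local maxima occur where both diagonal entries negative: (-2, 1), (2, 1). Count: 2.

2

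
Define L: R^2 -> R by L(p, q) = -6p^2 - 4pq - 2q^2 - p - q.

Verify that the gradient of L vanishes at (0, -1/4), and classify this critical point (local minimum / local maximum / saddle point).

local maximum

∇L = (-12p - 4q - 1, -4p - 4q - 1); substituting (0, -1/4) gives ∇L = (0, 0), so (0, -1/4) is indeed a critical point.
The Hessian of L is constant: H = [[-12, -4], [-4, -4]].
det(H) = (-12)·(-4) − (-4)² = 32.
det(H) > 0 and tr(H) = -16 < 0, so H is negative definite and the point is a local maximum.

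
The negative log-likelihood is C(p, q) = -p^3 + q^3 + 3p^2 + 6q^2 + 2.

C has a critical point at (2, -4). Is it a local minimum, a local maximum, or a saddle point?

local maximum

The mixed partial ∂²C/∂p∂q is 0, so the Hessian at any point is diag(C_pp, C_qq) = diag(6(-p + 1), 6(q + 2)).
At (2, -4): H = diag(-6, -12).
Both eigenvalues are negative, so H is negative definite: a local maximum.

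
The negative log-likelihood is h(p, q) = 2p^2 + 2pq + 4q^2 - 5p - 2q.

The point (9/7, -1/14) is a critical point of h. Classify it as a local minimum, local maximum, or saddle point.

The Hessian of h is constant: H = [[4, 2], [2, 8]].
det(H) = 4·8 − 2² = 28.
det(H) > 0 and tr(H) = 12 > 0, so H is positive definite and the point is a local minimum.

local minimum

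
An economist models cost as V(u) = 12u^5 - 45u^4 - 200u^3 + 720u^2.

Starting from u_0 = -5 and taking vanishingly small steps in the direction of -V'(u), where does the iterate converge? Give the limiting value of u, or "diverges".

diverges

V'(u) = 60u(u - 4)(u - 2)(u + 3), so V'(-5) = 37800.
Gradient descent moves in the -V' direction, i.e. u is decreasing.
There is no critical point below u=-5, and V' keeps the same sign, so the iterate runs off to −∞.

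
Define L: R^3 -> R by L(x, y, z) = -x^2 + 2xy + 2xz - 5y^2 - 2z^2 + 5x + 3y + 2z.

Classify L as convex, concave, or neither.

L is quadratic, so its Hessian is the constant matrix H = [[-2, 2, 2], [2, -10, 0], [2, 0, -4]].
Leading principal minors: -2, 16, -24.
Signs alternate −, +, − ⇒ H ≺ 0 ⇒ concave.

concave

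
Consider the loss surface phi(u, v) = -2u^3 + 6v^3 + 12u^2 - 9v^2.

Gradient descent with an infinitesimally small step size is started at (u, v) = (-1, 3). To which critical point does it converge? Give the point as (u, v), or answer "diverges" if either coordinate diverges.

phi is separable, so gradient descent decouples: u follows -∂phi/∂u, v follows -∂phi/∂v.
∂phi/∂u = -6u(u - 4); at u=-1 this is -30, so u increases.
∂phi/∂v = 18v(v - 1); at v=3 this is 108, so v decreases.
u converges to its nearest critical value 0 (a local min of the u-part); v converges to 1. The iterate converges to (0, 1).

(0, 1)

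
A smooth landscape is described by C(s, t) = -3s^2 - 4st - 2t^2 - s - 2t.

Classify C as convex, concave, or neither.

concave

C is quadratic, so its Hessian is the constant matrix H = [[-6, -4], [-4, -4]].
det(H) = 8, tr(H) = -10.
det(H) > 0 and tr(H) < 0, so H is negative definite everywhere: concave.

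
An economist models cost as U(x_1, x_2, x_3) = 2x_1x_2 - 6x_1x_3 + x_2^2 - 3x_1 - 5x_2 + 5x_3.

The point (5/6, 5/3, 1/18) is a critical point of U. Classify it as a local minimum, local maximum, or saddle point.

saddle point

The Hessian is constant: H = [[0, 2, -6], [2, 2, 0], [-6, 0, 0]].
Leading principal minors: Δ₁ = 0, Δ₂ = -4, Δ₃ = -72.
The minors fit neither the all-positive nor the alternating-sign pattern, so H is indefinite: a saddle point.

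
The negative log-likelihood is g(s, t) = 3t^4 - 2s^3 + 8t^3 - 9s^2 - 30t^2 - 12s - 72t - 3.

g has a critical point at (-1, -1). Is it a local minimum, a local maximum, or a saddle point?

The mixed partial ∂²g/∂s∂t is 0, so the Hessian at any point is diag(g_ss, g_tt) = diag(-6(2s + 3), 12(3t^2 + 4t - 5)).
At (-1, -1): H = diag(-6, -72).
Both eigenvalues are negative, so H is negative definite: a local maximum.

local maximum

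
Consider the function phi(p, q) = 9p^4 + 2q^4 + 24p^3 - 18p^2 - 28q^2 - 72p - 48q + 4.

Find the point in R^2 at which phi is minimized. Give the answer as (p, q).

phi(p,q) separates as A(p) + B(q) + 4, so its minimum is min A + min B + 4.
A'(p) = 36(p - 1)(p + 1)(p + 2) vanishes at p ∈ {-2, -1, 1}; B'(q) = 8(q - 3)(q + 1)(q + 2) vanishes at q ∈ {-2, -1, 3}.
Local minima of A (where A''>0): A(-2)=24, A(1)=-57. Local minima of B: B(-2)=16, B(3)=-234.
So the global minimum of phi is A(1) + B(3) + 4 = -57 − 234 + 4 = -287, attained at (1, 3).

(1, 3)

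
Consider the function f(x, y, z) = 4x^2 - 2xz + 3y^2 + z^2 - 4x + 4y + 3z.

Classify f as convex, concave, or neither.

f is quadratic, so its Hessian is the constant matrix H = [[8, 0, -2], [0, 6, 0], [-2, 0, 2]].
Leading principal minors: 8, 48, 72.
All positive ⇒ H ≻ 0 ⇒ convex.

convex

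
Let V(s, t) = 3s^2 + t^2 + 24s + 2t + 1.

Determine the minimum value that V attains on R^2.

V(s,t) separates as P(s) + Q(t) + 1, so its minimum is min P + min Q + 1.
P'(s) = 6s + 24 vanishes at s ∈ {-4}; Q'(t) = 2(t + 1) vanishes at t ∈ {-1}.
Local minima of P (where P''>0): P(-4)=-48. Local minima of Q: Q(-1)=-1.
So the global minimum of V is P(-4) + Q(-1) + 1 = -48 − 1 + 1 = -48, attained at (-4, -1).

-48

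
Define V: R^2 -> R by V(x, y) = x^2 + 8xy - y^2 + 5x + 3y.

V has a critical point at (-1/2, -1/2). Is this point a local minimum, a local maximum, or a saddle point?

saddle point

The Hessian of V is constant: H = [[2, 8], [8, -2]].
det(H) = 2·(-2) − 8² = -68.
Since det(H) < 0, H is indefinite and the critical point is a saddle point.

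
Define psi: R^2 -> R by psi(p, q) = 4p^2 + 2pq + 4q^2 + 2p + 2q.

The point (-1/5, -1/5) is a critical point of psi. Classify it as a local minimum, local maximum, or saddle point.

local minimum

The Hessian of psi is constant: H = [[8, 2], [2, 8]].
det(H) = 8·8 − 2² = 60.
det(H) > 0 and tr(H) = 16 > 0, so H is positive definite and the point is a local minimum.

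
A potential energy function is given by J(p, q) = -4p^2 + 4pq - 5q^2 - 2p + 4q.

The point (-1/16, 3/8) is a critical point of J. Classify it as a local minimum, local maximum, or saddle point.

local maximum

The Hessian of J is constant: H = [[-8, 4], [4, -10]].
det(H) = (-8)·(-10) − 4² = 64.
det(H) > 0 and tr(H) = -18 < 0, so H is negative definite and the point is a local maximum.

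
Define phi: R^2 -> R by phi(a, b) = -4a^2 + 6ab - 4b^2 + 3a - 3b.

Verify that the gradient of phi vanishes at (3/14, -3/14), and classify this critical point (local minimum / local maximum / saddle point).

local maximum

∇phi = (-8a + 6b + 3, 6a - 8b - 3); substituting (3/14, -3/14) gives ∇phi = (0, 0), so (3/14, -3/14) is indeed a critical point.
The Hessian of phi is constant: H = [[-8, 6], [6, -8]].
det(H) = (-8)·(-8) − 6² = 28.
det(H) > 0 and tr(H) = -16 < 0, so H is negative definite and the point is a local maximum.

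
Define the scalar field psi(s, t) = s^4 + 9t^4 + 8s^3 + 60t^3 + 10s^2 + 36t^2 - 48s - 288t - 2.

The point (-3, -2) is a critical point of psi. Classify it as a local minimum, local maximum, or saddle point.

The mixed partial ∂²psi/∂s∂t is 0, so the Hessian at any point is diag(psi_ss, psi_tt) = diag(4(3s^2 + 12s + 5), 36(3t^2 + 10t + 2)).
At (-3, -2): H = diag(-16, -216).
Both eigenvalues are negative, so H is negative definite: a local maximum.

local maximum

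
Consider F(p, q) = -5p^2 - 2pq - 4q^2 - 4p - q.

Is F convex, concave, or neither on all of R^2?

F is quadratic, so its Hessian is the constant matrix H = [[-10, -2], [-2, -8]].
det(H) = 76, tr(H) = -18.
det(H) > 0 and tr(H) < 0, so H is negative definite everywhere: concave.

concave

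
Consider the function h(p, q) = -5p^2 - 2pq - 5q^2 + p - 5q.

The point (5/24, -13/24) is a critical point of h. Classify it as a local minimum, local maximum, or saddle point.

The Hessian of h is constant: H = [[-10, -2], [-2, -10]].
det(H) = (-10)·(-10) − (-2)² = 96.
det(H) > 0 and tr(H) = -20 < 0, so H is negative definite and the point is a local maximum.

local maximum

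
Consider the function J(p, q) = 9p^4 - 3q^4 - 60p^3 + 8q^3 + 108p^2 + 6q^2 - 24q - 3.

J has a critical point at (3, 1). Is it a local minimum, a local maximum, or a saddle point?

The mixed partial ∂²J/∂p∂q is 0, so the Hessian at any point is diag(J_pp, J_qq) = diag(36(3p^2 - 10p + 6), 12(-3q^2 + 4q + 1)).
At (3, 1): H = diag(108, 24).
Both eigenvalues are positive, so H is positive definite: a local minimum.

local minimum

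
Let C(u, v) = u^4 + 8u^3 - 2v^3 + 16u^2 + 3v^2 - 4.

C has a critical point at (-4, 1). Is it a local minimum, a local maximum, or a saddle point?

saddle point

The mixed partial ∂²C/∂u∂v is 0, so the Hessian at any point is diag(C_uu, C_vv) = diag(4(3u^2 + 12u + 8), 6(-2v + 1)).
At (-4, 1): H = diag(32, -6).
The eigenvalues have opposite signs, so H is indefinite: a saddle point.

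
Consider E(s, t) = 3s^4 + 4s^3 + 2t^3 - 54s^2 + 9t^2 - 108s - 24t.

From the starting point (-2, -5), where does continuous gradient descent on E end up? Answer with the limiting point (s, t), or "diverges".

diverges

E is separable, so gradient descent decouples: s follows -∂E/∂s, t follows -∂E/∂t.
∂E/∂s = 12(s - 3)(s + 1)(s + 3); at s=-2 this is 60, so s decreases.
∂E/∂t = 6(t - 1)(t + 4); at t=-5 this is 36, so t decreases.
The t-coordinate has no critical point in that direction and runs off to infinity.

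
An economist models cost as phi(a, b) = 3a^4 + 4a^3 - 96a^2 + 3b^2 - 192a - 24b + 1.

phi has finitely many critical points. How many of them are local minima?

2

phi separates as a function of a plus a function of b, so ∇phi=0 decouples.
∂phi/∂a = 12(a - 4)(a + 1)(a + 4) = 0 at a ∈ {-4, -1, 4}; ∂phi/∂b = 6(b - 4) = 0 at b ∈ {4}.
The Hessian is diagonal: diag(phi_aa, phi_bb). Second derivatives: phi_aa(-4)=288, phi_aa(-1)=-180, phi_aa(4)=480; phi_bb(4)=6.
Local minima occur where both diagonal entries positive: (-4, 4), (4, 4). Count: 2.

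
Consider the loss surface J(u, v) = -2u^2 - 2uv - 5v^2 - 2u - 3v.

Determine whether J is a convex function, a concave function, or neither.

J is quadratic, so its Hessian is the constant matrix H = [[-4, -2], [-2, -10]].
det(H) = 36, tr(H) = -14.
det(H) > 0 and tr(H) < 0, so H is negative definite everywhere: concave.

concave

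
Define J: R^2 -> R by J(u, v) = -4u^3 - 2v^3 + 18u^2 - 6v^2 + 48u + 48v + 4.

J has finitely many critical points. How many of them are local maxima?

J separates as a function of u plus a function of v, so ∇J=0 decouples.
∂J/∂u = -12(u - 4)(u + 1) = 0 at u ∈ {-1, 4}; ∂J/∂v = -6(v - 2)(v + 4) = 0 at v ∈ {-4, 2}.
The Hessian is diagonal: diag(J_uu, J_vv). Second derivatives: J_uu(-1)=60, J_uu(4)=-60; J_vv(-4)=36, J_vv(2)=-36.
Local maxima occur where both diagonal entries negative: (4, 2). Count: 1.

1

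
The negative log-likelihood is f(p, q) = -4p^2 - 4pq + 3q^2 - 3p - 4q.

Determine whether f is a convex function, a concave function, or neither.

neither

f is quadratic, so its Hessian is the constant matrix H = [[-8, -4], [-4, 6]].
det(H) = -64, tr(H) = -2.
det(H) < 0, so H is indefinite: neither convex nor concave.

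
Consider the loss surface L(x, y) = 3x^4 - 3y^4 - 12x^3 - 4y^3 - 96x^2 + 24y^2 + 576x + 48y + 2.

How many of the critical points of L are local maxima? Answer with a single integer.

2

L separates as a function of x plus a function of y, so ∇L=0 decouples.
∂L/∂x = 12(x - 4)(x - 3)(x + 4) = 0 at x ∈ {-4, 3, 4}; ∂L/∂y = -12(y - 2)(y + 1)(y + 2) = 0 at y ∈ {-2, -1, 2}.
The Hessian is diagonal: diag(L_xx, L_yy). Second derivatives: L_xx(-4)=672, L_xx(3)=-84, L_xx(4)=96; L_yy(-2)=-48, L_yy(-1)=36, L_yy(2)=-144.
Local maxima occur where both diagonal entries negative: (3, -2), (3, 2). Count: 2.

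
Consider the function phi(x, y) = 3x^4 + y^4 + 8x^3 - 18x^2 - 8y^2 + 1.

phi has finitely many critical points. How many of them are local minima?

phi separates as a function of x plus a function of y, so ∇phi=0 decouples.
∂phi/∂x = 12x(x - 1)(x + 3) = 0 at x ∈ {-3, 0, 1}; ∂phi/∂y = 4y(y - 2)(y + 2) = 0 at y ∈ {-2, 0, 2}.
The Hessian is diagonal: diag(phi_xx, phi_yy). Second derivatives: phi_xx(-3)=144, phi_xx(0)=-36, phi_xx(1)=48; phi_yy(-2)=32, phi_yy(0)=-16, phi_yy(2)=32.
Local minima occur where both diagonal entries positive: (-3, -2), (-3, 2), (1, -2), (1, 2). Count: 4.

4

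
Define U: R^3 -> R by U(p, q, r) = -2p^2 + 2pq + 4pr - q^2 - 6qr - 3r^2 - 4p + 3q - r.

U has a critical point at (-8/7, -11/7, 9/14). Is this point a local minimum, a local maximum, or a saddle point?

The Hessian is constant: H = [[-4, 2, 4], [2, -2, -6], [4, -6, -6]].
Leading principal minors: Δ₁ = -4, Δ₂ = 4, Δ₃ = 56.
The minors fit neither the all-positive nor the alternating-sign pattern, so H is indefinite: a saddle point.

saddle point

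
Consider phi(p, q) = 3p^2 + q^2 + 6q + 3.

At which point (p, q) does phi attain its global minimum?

(0, -3)

phi(p,q) separates as A(p) + B(q) + 3, so its minimum is min A + min B + 3.
A'(p) = 6p vanishes at p ∈ {0}; B'(q) = 2q + 6 vanishes at q ∈ {-3}.
Local minima of A (where A''>0): A(0)=0. Local minima of B: B(-3)=-9.
So the global minimum of phi is A(0) + B(-3) + 3 = 0 − 9 + 3 = -6, attained at (0, -3).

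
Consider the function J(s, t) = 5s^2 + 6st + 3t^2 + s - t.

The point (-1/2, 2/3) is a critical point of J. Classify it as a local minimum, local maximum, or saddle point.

The Hessian of J is constant: H = [[10, 6], [6, 6]].
det(H) = 10·6 − 6² = 24.
det(H) > 0 and tr(H) = 16 > 0, so H is positive definite and the point is a local minimum.

local minimum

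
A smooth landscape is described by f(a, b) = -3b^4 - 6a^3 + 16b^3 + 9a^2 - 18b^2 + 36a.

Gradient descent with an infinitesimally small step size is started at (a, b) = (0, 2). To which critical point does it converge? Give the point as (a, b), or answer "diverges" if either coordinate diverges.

f is separable, so gradient descent decouples: a follows -∂f/∂a, b follows -∂f/∂b.
∂f/∂a = -18(a - 2)(a + 1); at a=0 this is 36, so a decreases.
∂f/∂b = -12b(b - 3)(b - 1); at b=2 this is 24, so b decreases.
a converges to its nearest critical value -1 (a local min of the a-part); b converges to 1. The iterate converges to (-1, 1).

(-1, 1)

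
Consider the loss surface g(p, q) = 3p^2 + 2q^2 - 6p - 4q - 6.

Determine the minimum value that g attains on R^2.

-11

g(p,q) separates as A(p) + B(q) − 6, so its minimum is min A + min B − 6.
A'(p) = 6p - 6 vanishes at p ∈ {1}; B'(q) = 4q - 4 vanishes at q ∈ {1}.
Local minima of A (where A''>0): A(1)=-3. Local minima of B: B(1)=-2.
So the global minimum of g is A(1) + B(1) − 6 = -3 − 2 − 6 = -11, attained at (1, 1).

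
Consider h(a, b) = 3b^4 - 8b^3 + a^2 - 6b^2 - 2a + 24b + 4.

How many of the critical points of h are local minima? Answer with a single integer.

2

h separates as a function of a plus a function of b, so ∇h=0 decouples.
∂h/∂a = 2(a - 1) = 0 at a ∈ {1}; ∂h/∂b = 12(b - 2)(b - 1)(b + 1) = 0 at b ∈ {-1, 1, 2}.
The Hessian is diagonal: diag(h_aa, h_bb). Second derivatives: h_aa(1)=2; h_bb(-1)=72, h_bb(1)=-24, h_bb(2)=36.
Local minima occur where both diagonal entries positive: (1, -1), (1, 2). Count: 2.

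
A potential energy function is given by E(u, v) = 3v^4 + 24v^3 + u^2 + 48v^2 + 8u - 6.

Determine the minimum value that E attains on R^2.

E(u,v) separates as P(u) + Q(v) − 6, so its minimum is min P + min Q − 6.
P'(u) = 2u + 8 vanishes at u ∈ {-4}; Q'(v) = 12v(v + 2)(v + 4) vanishes at v ∈ {-4, -2, 0}.
Local minima of P (where P''>0): P(-4)=-16. Local minima of Q: Q(-4)=0, Q(0)=0.
So the global minimum of E is P(-4) + Q(-4) − 6 = -16 + 0 − 6 = -22, attained at (-4, -4).

-22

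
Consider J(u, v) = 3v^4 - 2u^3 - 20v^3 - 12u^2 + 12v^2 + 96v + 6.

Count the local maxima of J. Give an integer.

1

J separates as a function of u plus a function of v, so ∇J=0 decouples.
∂J/∂u = -6u(u + 4) = 0 at u ∈ {-4, 0}; ∂J/∂v = 12(v - 4)(v - 2)(v + 1) = 0 at v ∈ {-1, 2, 4}.
The Hessian is diagonal: diag(J_uu, J_vv). Second derivatives: J_uu(-4)=24, J_uu(0)=-24; J_vv(-1)=180, J_vv(2)=-72, J_vv(4)=120.
Local maxima occur where both diagonal entries negative: (0, 2). Count: 1.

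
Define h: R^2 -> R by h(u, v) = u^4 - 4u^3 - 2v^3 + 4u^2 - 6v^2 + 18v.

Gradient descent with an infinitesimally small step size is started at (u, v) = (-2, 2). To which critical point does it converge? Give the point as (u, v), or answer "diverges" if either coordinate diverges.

h is separable, so gradient descent decouples: u follows -∂h/∂u, v follows -∂h/∂v.
∂h/∂u = 4u(u - 2)(u - 1); at u=-2 this is -96, so u increases.
∂h/∂v = -6(v - 1)(v + 3); at v=2 this is -30, so v increases.
The v-coordinate has no critical point in that direction and runs off to infinity.

diverges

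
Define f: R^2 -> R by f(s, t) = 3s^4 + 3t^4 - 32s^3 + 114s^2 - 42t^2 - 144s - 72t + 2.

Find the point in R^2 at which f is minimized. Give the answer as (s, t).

f(s,t) separates as P(s) + Q(t) + 2, so its minimum is min P + min Q + 2.
P'(s) = 12(s - 4)(s - 3)(s - 1) vanishes at s ∈ {1, 3, 4}; Q'(t) = 12(t - 3)(t + 1)(t + 2) vanishes at t ∈ {-2, -1, 3}.
Local minima of P (where P''>0): P(1)=-59, P(4)=-32. Local minima of Q: Q(-2)=24, Q(3)=-351.
So the global minimum of f is P(1) + Q(3) + 2 = -59 − 351 + 2 = -408, attained at (1, 3).

(1, 3)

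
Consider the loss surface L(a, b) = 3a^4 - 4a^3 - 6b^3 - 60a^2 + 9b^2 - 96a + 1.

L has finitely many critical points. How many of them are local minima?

L separates as a function of a plus a function of b, so ∇L=0 decouples.
∂L/∂a = 12(a - 4)(a + 1)(a + 2) = 0 at a ∈ {-2, -1, 4}; ∂L/∂b = -18b(b - 1) = 0 at b ∈ {0, 1}.
The Hessian is diagonal: diag(L_aa, L_bb). Second derivatives: L_aa(-2)=72, L_aa(-1)=-60, L_aa(4)=360; L_bb(0)=18, L_bb(1)=-18.
Local minima occur where both diagonal entries positive: (-2, 0), (4, 0). Count: 2.

2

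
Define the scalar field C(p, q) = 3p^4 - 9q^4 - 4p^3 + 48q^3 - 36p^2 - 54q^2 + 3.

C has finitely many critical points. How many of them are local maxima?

C separates as a function of p plus a function of q, so ∇C=0 decouples.
∂C/∂p = 12p(p - 3)(p + 2) = 0 at p ∈ {-2, 0, 3}; ∂C/∂q = -36q(q - 3)(q - 1) = 0 at q ∈ {0, 1, 3}.
The Hessian is diagonal: diag(C_pp, C_qq). Second derivatives: C_pp(-2)=120, C_pp(0)=-72, C_pp(3)=180; C_qq(0)=-108, C_qq(1)=72, C_qq(3)=-216.
Local maxima occur where both diagonal entries negative: (0, 0), (0, 3). Count: 2.

2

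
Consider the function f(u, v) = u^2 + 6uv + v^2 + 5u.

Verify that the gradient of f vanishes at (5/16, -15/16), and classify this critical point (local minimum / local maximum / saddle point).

∇f = (2u + 6v + 5, 6u + 2v); substituting (5/16, -15/16) gives ∇f = (0, 0), so (5/16, -15/16) is indeed a critical point.
The Hessian of f is constant: H = [[2, 6], [6, 2]].
det(H) = 2·2 − 6² = -32.
Since det(H) < 0, H is indefinite and the critical point is a saddle point.

saddle point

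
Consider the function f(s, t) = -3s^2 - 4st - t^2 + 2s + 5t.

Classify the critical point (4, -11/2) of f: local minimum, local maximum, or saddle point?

The Hessian of f is constant: H = [[-6, -4], [-4, -2]].
det(H) = (-6)·(-2) − (-4)² = -4.
Since det(H) < 0, H is indefinite and the critical point is a saddle point.

saddle point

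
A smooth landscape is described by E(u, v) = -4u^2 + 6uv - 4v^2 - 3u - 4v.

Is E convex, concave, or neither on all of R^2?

concave

E is quadratic, so its Hessian is the constant matrix H = [[-8, 6], [6, -8]].
det(H) = 28, tr(H) = -16.
det(H) > 0 and tr(H) < 0, so H is negative definite everywhere: concave.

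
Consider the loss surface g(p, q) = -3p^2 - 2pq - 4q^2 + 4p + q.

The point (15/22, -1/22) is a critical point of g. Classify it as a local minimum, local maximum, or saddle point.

The Hessian of g is constant: H = [[-6, -2], [-2, -8]].
det(H) = (-6)·(-8) − (-2)² = 44.
det(H) > 0 and tr(H) = -14 < 0, so H is negative definite and the point is a local maximum.

local maximum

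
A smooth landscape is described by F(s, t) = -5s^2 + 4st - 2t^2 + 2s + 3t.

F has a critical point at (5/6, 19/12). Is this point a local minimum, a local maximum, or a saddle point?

local maximum

The Hessian of F is constant: H = [[-10, 4], [4, -4]].
det(H) = (-10)·(-4) − 4² = 24.
det(H) > 0 and tr(H) = -14 < 0, so H is negative definite and the point is a local maximum.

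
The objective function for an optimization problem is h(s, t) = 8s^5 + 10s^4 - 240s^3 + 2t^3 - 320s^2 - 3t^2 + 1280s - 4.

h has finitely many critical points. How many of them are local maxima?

2

h separates as a function of s plus a function of t, so ∇h=0 decouples.
∂h/∂s = 40(s - 4)(s - 1)(s + 2)(s + 4) = 0 at s ∈ {-4, -2, 1, 4}; ∂h/∂t = 6t(t - 1) = 0 at t ∈ {0, 1}.
The Hessian is diagonal: diag(h_ss, h_tt). Second derivatives: h_ss(-4)=-3200, h_ss(-2)=1440, h_ss(1)=-1800, h_ss(4)=5760; h_tt(0)=-6, h_tt(1)=6.
Local maxima occur where both diagonal entries negative: (-4, 0), (1, 0). Count: 2.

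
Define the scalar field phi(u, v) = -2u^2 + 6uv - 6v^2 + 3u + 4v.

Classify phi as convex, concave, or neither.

concave

phi is quadratic, so its Hessian is the constant matrix H = [[-4, 6], [6, -12]].
det(H) = 12, tr(H) = -16.
det(H) > 0 and tr(H) < 0, so H is negative definite everywhere: concave.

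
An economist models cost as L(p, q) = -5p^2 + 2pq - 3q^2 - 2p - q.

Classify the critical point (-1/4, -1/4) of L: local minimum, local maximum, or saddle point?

The Hessian of L is constant: H = [[-10, 2], [2, -6]].
det(H) = (-10)·(-6) − 2² = 56.
det(H) > 0 and tr(H) = -16 < 0, so H is negative definite and the point is a local maximum.

local maximum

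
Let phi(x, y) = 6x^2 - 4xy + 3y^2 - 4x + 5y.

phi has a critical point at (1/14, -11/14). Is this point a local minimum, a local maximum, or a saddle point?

The Hessian of phi is constant: H = [[12, -4], [-4, 6]].
det(H) = 12·6 − (-4)² = 56.
det(H) > 0 and tr(H) = 18 > 0, so H is positive definite and the point is a local minimum.

local minimum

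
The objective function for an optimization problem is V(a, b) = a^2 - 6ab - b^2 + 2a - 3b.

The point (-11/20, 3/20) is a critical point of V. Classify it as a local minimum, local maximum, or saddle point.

saddle point

The Hessian of V is constant: H = [[2, -6], [-6, -2]].
det(H) = 2·(-2) − (-6)² = -40.
Since det(H) < 0, H is indefinite and the critical point is a saddle point.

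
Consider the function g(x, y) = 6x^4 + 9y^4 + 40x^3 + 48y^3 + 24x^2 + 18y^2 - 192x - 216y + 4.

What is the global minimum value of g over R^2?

g(x,y) separates as P(x) + Q(y) + 4, so its minimum is min P + min Q + 4.
P'(x) = 24(x - 1)(x + 2)(x + 4) vanishes at x ∈ {-4, -2, 1}; Q'(y) = 36(y - 1)(y + 2)(y + 3) vanishes at y ∈ {-3, -2, 1}.
Local minima of P (where P''>0): P(-4)=128, P(1)=-122. Local minima of Q: Q(-3)=243, Q(1)=-141.
So the global minimum of g is P(1) + Q(1) + 4 = -122 − 141 + 4 = -259, attained at (1, 1).

-259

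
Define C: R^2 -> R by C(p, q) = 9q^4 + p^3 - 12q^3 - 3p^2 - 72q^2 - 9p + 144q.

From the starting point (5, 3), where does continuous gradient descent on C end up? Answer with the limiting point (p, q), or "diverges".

C is separable, so gradient descent decouples: p follows -∂C/∂p, q follows -∂C/∂q.
∂C/∂p = 3(p - 3)(p + 1); at p=5 this is 36, so p decreases.
∂C/∂q = 36(q - 2)(q - 1)(q + 2); at q=3 this is 360, so q decreases.
p converges to its nearest critical value 3 (a local min of the p-part); q converges to 2. The iterate converges to (3, 2).

(3, 2)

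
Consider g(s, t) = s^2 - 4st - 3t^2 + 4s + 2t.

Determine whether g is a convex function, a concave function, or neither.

g is quadratic, so its Hessian is the constant matrix H = [[2, -4], [-4, -6]].
det(H) = -28, tr(H) = -4.
det(H) < 0, so H is indefinite: neither convex nor concave.

neither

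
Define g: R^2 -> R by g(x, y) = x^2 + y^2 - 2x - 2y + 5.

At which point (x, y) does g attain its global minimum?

(1, 1)

g(x,y) separates as P(x) + Q(y) + 5, so its minimum is min P + min Q + 5.
P'(x) = 2x - 2 vanishes at x ∈ {1}; Q'(y) = 2y - 2 vanishes at y ∈ {1}.
Local minima of P (where P''>0): P(1)=-1. Local minima of Q: Q(1)=-1.
So the global minimum of g is P(1) + Q(1) + 5 = -1 − 1 + 5 = 3, attained at (1, 1).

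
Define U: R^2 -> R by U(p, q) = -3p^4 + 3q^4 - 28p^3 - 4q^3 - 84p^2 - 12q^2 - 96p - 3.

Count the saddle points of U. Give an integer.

5

U separates as a function of p plus a function of q, so ∇U=0 decouples.
∂U/∂p = -12(p + 1)(p + 2)(p + 4) = 0 at p ∈ {-4, -2, -1}; ∂U/∂q = 12q(q - 2)(q + 1) = 0 at q ∈ {-1, 0, 2}.
The Hessian is diagonal: diag(U_pp, U_qq). Second derivatives: U_pp(-4)=-72, U_pp(-2)=24, U_pp(-1)=-36; U_qq(-1)=36, U_qq(0)=-24, U_qq(2)=72.
Saddle points occur where the two diagonal entries have opposite signs: (-4, -1), (-4, 2), (-2, 0), (-1, -1), (-1, 2). Count: 5.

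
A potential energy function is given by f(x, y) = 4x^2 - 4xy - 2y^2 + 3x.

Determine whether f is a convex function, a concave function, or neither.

f is quadratic, so its Hessian is the constant matrix H = [[8, -4], [-4, -4]].
det(H) = -48, tr(H) = 4.
det(H) < 0, so H is indefinite: neither convex nor concave.

neither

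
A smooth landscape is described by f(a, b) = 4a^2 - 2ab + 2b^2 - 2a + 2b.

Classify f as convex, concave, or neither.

convex

f is quadratic, so its Hessian is the constant matrix H = [[8, -2], [-2, 4]].
det(H) = 28, tr(H) = 12.
det(H) > 0 and tr(H) > 0, so H is positive definite everywhere: convex.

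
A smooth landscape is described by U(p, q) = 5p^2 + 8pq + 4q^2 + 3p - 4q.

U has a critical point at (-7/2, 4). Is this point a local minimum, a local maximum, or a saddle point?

The Hessian of U is constant: H = [[10, 8], [8, 8]].
det(H) = 10·8 − 8² = 16.
det(H) > 0 and tr(H) = 18 > 0, so H is positive definite and the point is a local minimum.

local minimum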